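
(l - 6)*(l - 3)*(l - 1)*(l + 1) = l^4 - 9*l^3 + 17*l^2 + 9*l - 18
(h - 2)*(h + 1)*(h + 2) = h^3 + h^2 - 4*h - 4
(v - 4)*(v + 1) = v^2 - 3*v - 4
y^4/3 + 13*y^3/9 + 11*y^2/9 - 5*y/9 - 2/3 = (y/3 + 1)*(y - 2/3)*(y + 1)^2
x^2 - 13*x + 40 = (x - 8)*(x - 5)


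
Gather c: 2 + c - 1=c + 1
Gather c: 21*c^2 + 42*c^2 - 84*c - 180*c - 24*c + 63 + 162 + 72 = 63*c^2 - 288*c + 297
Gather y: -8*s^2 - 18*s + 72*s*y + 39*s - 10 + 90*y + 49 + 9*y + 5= -8*s^2 + 21*s + y*(72*s + 99) + 44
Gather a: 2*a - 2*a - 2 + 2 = 0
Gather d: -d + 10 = 10 - d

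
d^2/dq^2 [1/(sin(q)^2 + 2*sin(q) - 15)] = 2*(-2*sin(q)^4 - 3*sin(q)^3 - 29*sin(q)^2 - 9*sin(q) + 19)/(sin(q)^2 + 2*sin(q) - 15)^3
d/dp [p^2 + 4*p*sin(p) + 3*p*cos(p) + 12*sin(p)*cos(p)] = -3*p*sin(p) + 4*p*cos(p) + 2*p + 4*sin(p) + 3*cos(p) + 12*cos(2*p)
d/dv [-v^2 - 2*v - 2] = -2*v - 2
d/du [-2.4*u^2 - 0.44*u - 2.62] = -4.8*u - 0.44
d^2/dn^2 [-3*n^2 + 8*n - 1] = -6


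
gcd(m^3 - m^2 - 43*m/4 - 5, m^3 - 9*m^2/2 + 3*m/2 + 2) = m^2 - 7*m/2 - 2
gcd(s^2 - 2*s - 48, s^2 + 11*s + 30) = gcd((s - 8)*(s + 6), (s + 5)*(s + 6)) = s + 6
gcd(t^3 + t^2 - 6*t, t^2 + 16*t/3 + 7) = t + 3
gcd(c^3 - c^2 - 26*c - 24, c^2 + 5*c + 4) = c^2 + 5*c + 4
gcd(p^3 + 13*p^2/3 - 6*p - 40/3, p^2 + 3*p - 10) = p^2 + 3*p - 10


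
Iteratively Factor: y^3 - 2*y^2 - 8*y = (y + 2)*(y^2 - 4*y) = (y - 4)*(y + 2)*(y)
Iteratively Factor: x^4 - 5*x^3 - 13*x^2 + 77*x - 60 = (x - 1)*(x^3 - 4*x^2 - 17*x + 60) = (x - 5)*(x - 1)*(x^2 + x - 12) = (x - 5)*(x - 1)*(x + 4)*(x - 3)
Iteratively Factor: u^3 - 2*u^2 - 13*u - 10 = (u + 2)*(u^2 - 4*u - 5) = (u - 5)*(u + 2)*(u + 1)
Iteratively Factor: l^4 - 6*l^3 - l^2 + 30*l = (l)*(l^3 - 6*l^2 - l + 30) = l*(l - 3)*(l^2 - 3*l - 10) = l*(l - 3)*(l + 2)*(l - 5)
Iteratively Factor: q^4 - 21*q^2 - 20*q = (q + 4)*(q^3 - 4*q^2 - 5*q) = (q + 1)*(q + 4)*(q^2 - 5*q) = q*(q + 1)*(q + 4)*(q - 5)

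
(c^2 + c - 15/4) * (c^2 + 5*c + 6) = c^4 + 6*c^3 + 29*c^2/4 - 51*c/4 - 45/2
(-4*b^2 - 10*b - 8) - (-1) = -4*b^2 - 10*b - 7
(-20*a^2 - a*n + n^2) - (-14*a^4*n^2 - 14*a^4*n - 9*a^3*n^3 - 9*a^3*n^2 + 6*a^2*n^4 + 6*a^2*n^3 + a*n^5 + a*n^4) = 14*a^4*n^2 + 14*a^4*n + 9*a^3*n^3 + 9*a^3*n^2 - 6*a^2*n^4 - 6*a^2*n^3 - 20*a^2 - a*n^5 - a*n^4 - a*n + n^2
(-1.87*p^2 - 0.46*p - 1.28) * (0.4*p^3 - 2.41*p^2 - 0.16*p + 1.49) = -0.748*p^5 + 4.3227*p^4 + 0.8958*p^3 + 0.3721*p^2 - 0.4806*p - 1.9072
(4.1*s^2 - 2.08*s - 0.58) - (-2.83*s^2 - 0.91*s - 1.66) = 6.93*s^2 - 1.17*s + 1.08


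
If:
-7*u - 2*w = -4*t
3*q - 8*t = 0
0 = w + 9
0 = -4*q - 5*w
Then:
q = 45/4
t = 135/32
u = 279/56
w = -9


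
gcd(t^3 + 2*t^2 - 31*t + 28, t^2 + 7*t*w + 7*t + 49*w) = t + 7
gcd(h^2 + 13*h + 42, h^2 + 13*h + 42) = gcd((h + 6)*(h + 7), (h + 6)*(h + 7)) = h^2 + 13*h + 42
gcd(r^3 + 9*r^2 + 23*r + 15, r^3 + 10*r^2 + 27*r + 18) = r^2 + 4*r + 3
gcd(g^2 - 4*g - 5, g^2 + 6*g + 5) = g + 1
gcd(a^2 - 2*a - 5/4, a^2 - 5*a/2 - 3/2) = a + 1/2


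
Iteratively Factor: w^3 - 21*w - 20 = (w + 4)*(w^2 - 4*w - 5) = (w + 1)*(w + 4)*(w - 5)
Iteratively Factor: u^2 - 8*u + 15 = (u - 5)*(u - 3)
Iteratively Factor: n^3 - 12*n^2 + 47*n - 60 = (n - 3)*(n^2 - 9*n + 20) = (n - 4)*(n - 3)*(n - 5)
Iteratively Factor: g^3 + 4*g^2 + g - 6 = (g - 1)*(g^2 + 5*g + 6) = (g - 1)*(g + 3)*(g + 2)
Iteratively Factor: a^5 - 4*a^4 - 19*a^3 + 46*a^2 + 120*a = (a + 2)*(a^4 - 6*a^3 - 7*a^2 + 60*a) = (a + 2)*(a + 3)*(a^3 - 9*a^2 + 20*a) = (a - 5)*(a + 2)*(a + 3)*(a^2 - 4*a) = (a - 5)*(a - 4)*(a + 2)*(a + 3)*(a)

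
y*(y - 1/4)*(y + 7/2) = y^3 + 13*y^2/4 - 7*y/8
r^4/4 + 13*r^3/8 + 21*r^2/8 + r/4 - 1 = (r/4 + 1/2)*(r - 1/2)*(r + 1)*(r + 4)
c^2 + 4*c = c*(c + 4)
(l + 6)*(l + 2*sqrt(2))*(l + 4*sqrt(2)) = l^3 + 6*l^2 + 6*sqrt(2)*l^2 + 16*l + 36*sqrt(2)*l + 96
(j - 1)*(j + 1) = j^2 - 1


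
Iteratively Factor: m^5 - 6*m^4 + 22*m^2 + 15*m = (m + 1)*(m^4 - 7*m^3 + 7*m^2 + 15*m) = (m + 1)^2*(m^3 - 8*m^2 + 15*m) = m*(m + 1)^2*(m^2 - 8*m + 15) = m*(m - 3)*(m + 1)^2*(m - 5)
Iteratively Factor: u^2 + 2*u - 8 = (u - 2)*(u + 4)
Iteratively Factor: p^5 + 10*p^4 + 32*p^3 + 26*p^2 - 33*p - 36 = (p + 1)*(p^4 + 9*p^3 + 23*p^2 + 3*p - 36) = (p + 1)*(p + 4)*(p^3 + 5*p^2 + 3*p - 9) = (p + 1)*(p + 3)*(p + 4)*(p^2 + 2*p - 3) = (p + 1)*(p + 3)^2*(p + 4)*(p - 1)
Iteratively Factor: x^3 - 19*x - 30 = (x + 2)*(x^2 - 2*x - 15) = (x + 2)*(x + 3)*(x - 5)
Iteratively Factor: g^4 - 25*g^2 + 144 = (g + 3)*(g^3 - 3*g^2 - 16*g + 48) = (g - 4)*(g + 3)*(g^2 + g - 12) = (g - 4)*(g - 3)*(g + 3)*(g + 4)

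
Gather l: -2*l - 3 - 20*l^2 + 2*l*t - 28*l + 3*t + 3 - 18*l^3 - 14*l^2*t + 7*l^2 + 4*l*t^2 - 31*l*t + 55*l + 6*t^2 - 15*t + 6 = -18*l^3 + l^2*(-14*t - 13) + l*(4*t^2 - 29*t + 25) + 6*t^2 - 12*t + 6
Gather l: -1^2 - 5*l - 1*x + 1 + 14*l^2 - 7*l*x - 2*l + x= 14*l^2 + l*(-7*x - 7)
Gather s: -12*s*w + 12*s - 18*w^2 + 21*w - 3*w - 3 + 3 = s*(12 - 12*w) - 18*w^2 + 18*w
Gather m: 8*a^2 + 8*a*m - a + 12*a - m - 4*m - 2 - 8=8*a^2 + 11*a + m*(8*a - 5) - 10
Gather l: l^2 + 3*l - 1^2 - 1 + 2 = l^2 + 3*l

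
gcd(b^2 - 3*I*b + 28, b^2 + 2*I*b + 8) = b + 4*I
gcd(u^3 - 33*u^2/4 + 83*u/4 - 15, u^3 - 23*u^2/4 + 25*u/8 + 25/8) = u - 5/4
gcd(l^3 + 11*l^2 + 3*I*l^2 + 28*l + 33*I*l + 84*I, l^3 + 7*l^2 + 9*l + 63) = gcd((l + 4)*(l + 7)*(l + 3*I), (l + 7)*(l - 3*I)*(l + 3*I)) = l^2 + l*(7 + 3*I) + 21*I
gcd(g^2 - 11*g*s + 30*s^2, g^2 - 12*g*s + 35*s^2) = -g + 5*s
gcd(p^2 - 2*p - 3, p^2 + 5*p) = 1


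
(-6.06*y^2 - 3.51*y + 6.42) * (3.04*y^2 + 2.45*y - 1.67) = -18.4224*y^4 - 25.5174*y^3 + 21.0375*y^2 + 21.5907*y - 10.7214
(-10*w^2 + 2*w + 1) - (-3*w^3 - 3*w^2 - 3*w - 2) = 3*w^3 - 7*w^2 + 5*w + 3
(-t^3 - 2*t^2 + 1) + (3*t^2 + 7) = -t^3 + t^2 + 8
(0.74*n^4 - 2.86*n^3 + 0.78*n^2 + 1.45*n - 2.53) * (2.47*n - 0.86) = 1.8278*n^5 - 7.7006*n^4 + 4.3862*n^3 + 2.9107*n^2 - 7.4961*n + 2.1758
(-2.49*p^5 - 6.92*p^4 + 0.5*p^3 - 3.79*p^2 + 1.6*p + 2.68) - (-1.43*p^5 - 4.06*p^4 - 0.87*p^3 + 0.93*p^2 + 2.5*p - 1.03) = -1.06*p^5 - 2.86*p^4 + 1.37*p^3 - 4.72*p^2 - 0.9*p + 3.71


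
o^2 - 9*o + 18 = (o - 6)*(o - 3)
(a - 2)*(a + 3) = a^2 + a - 6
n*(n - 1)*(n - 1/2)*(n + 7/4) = n^4 + n^3/4 - 17*n^2/8 + 7*n/8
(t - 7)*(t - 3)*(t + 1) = t^3 - 9*t^2 + 11*t + 21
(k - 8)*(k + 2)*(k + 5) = k^3 - k^2 - 46*k - 80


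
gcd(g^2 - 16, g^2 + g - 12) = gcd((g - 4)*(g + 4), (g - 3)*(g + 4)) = g + 4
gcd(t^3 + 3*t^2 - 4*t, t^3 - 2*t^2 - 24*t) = t^2 + 4*t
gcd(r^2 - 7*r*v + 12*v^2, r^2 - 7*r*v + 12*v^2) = r^2 - 7*r*v + 12*v^2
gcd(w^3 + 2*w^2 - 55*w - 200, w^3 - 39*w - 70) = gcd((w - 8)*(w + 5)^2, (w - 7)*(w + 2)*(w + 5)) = w + 5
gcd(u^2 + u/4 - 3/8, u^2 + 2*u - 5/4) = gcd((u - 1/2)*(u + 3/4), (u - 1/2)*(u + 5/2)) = u - 1/2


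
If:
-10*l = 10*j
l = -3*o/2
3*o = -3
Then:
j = -3/2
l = 3/2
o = -1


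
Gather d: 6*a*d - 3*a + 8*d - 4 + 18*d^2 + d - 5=-3*a + 18*d^2 + d*(6*a + 9) - 9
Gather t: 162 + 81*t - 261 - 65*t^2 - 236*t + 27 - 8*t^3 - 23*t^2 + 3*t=-8*t^3 - 88*t^2 - 152*t - 72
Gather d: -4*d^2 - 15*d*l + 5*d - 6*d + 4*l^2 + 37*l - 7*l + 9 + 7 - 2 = -4*d^2 + d*(-15*l - 1) + 4*l^2 + 30*l + 14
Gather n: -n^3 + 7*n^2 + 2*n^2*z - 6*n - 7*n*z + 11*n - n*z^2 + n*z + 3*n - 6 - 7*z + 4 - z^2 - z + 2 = -n^3 + n^2*(2*z + 7) + n*(-z^2 - 6*z + 8) - z^2 - 8*z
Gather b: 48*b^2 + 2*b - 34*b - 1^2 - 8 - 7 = 48*b^2 - 32*b - 16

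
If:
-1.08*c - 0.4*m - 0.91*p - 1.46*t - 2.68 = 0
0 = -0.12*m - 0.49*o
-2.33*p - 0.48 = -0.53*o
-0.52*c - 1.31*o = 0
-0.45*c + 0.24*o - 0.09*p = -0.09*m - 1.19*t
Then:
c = -1.16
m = -1.88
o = 0.46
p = -0.10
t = -0.40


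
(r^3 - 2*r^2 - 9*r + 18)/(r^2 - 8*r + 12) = (r^2 - 9)/(r - 6)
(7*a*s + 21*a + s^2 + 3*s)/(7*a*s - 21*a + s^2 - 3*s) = (s + 3)/(s - 3)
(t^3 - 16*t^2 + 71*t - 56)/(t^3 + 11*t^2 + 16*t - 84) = (t^3 - 16*t^2 + 71*t - 56)/(t^3 + 11*t^2 + 16*t - 84)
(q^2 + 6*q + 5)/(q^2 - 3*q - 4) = (q + 5)/(q - 4)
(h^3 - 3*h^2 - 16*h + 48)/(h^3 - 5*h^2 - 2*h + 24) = (h + 4)/(h + 2)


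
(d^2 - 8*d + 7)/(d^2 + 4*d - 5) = (d - 7)/(d + 5)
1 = 1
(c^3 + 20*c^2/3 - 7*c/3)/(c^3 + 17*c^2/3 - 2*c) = (c + 7)/(c + 6)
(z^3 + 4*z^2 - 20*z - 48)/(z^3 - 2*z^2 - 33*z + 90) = (z^2 - 2*z - 8)/(z^2 - 8*z + 15)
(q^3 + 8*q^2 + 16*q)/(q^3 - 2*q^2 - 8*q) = (q^2 + 8*q + 16)/(q^2 - 2*q - 8)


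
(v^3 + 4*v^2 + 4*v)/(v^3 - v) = (v^2 + 4*v + 4)/(v^2 - 1)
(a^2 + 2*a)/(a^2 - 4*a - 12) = a/(a - 6)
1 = 1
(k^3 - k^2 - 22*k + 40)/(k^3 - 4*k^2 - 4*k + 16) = (k + 5)/(k + 2)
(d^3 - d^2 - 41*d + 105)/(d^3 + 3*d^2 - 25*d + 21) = (d - 5)/(d - 1)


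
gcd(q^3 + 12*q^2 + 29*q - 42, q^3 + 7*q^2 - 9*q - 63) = q + 7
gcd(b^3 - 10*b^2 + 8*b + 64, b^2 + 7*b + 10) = b + 2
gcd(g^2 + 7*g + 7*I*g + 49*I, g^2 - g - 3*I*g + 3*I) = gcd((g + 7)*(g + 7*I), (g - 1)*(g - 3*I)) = 1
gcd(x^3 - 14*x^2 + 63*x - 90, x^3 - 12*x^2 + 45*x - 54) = x^2 - 9*x + 18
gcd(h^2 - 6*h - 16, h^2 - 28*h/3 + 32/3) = h - 8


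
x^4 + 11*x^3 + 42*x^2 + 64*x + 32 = (x + 1)*(x + 2)*(x + 4)^2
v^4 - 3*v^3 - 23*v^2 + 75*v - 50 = (v - 5)*(v - 2)*(v - 1)*(v + 5)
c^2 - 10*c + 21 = (c - 7)*(c - 3)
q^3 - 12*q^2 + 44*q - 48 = (q - 6)*(q - 4)*(q - 2)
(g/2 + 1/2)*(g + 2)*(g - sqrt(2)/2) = g^3/2 - sqrt(2)*g^2/4 + 3*g^2/2 - 3*sqrt(2)*g/4 + g - sqrt(2)/2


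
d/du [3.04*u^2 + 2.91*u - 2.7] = 6.08*u + 2.91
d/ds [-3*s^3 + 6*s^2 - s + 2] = -9*s^2 + 12*s - 1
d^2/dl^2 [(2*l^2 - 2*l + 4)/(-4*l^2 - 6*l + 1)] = 4*(40*l^3 - 108*l^2 - 132*l - 75)/(64*l^6 + 288*l^5 + 384*l^4 + 72*l^3 - 96*l^2 + 18*l - 1)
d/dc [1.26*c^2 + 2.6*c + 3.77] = 2.52*c + 2.6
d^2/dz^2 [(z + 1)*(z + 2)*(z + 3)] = 6*z + 12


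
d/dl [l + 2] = 1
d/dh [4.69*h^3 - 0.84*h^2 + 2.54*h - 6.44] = 14.07*h^2 - 1.68*h + 2.54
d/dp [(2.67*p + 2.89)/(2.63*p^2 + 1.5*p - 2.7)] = (7.0221*p^2 + 4.005*p - (2.67*p + 2.89)*(5.26*p + 1.5) - 7.209)/(2.63*p^2 + 1.5*p - 2.7)^2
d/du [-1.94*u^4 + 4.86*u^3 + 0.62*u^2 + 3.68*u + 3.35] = -7.76*u^3 + 14.58*u^2 + 1.24*u + 3.68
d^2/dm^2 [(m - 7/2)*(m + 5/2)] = 2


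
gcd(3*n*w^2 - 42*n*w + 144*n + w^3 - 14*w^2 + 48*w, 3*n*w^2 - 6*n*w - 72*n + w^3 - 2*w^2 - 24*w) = 3*n*w - 18*n + w^2 - 6*w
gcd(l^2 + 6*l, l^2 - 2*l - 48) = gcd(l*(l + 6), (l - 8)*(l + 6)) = l + 6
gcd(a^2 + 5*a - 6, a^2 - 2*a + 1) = a - 1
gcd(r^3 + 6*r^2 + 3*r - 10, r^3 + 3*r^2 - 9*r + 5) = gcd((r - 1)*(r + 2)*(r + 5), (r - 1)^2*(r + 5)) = r^2 + 4*r - 5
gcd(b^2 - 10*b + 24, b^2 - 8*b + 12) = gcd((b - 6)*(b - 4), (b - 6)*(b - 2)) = b - 6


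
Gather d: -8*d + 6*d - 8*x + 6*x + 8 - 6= -2*d - 2*x + 2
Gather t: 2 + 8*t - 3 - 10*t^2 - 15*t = -10*t^2 - 7*t - 1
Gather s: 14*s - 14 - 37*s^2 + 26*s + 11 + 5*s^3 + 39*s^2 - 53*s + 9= 5*s^3 + 2*s^2 - 13*s + 6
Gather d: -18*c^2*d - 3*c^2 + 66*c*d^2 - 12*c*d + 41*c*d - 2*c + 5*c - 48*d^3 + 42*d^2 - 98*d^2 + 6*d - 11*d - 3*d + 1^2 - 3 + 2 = -3*c^2 + 3*c - 48*d^3 + d^2*(66*c - 56) + d*(-18*c^2 + 29*c - 8)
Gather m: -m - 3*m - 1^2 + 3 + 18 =20 - 4*m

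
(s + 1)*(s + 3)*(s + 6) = s^3 + 10*s^2 + 27*s + 18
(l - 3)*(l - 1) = l^2 - 4*l + 3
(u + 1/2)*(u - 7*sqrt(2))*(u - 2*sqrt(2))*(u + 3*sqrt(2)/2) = u^4 - 15*sqrt(2)*u^3/2 + u^3/2 - 15*sqrt(2)*u^2/4 + u^2 + u/2 + 42*sqrt(2)*u + 21*sqrt(2)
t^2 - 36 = (t - 6)*(t + 6)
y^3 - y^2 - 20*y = y*(y - 5)*(y + 4)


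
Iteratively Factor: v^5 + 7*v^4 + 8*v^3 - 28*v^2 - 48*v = (v + 2)*(v^4 + 5*v^3 - 2*v^2 - 24*v) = v*(v + 2)*(v^3 + 5*v^2 - 2*v - 24) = v*(v - 2)*(v + 2)*(v^2 + 7*v + 12) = v*(v - 2)*(v + 2)*(v + 4)*(v + 3)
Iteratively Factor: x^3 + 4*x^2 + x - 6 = (x - 1)*(x^2 + 5*x + 6) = (x - 1)*(x + 3)*(x + 2)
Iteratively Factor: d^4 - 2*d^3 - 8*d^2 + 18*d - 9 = (d - 1)*(d^3 - d^2 - 9*d + 9) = (d - 1)^2*(d^2 - 9) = (d - 3)*(d - 1)^2*(d + 3)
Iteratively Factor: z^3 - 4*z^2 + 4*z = (z - 2)*(z^2 - 2*z) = (z - 2)^2*(z)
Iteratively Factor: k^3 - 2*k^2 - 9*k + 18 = (k - 3)*(k^2 + k - 6) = (k - 3)*(k + 3)*(k - 2)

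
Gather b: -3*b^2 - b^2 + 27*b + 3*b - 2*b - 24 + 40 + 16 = -4*b^2 + 28*b + 32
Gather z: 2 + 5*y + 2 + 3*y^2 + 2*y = 3*y^2 + 7*y + 4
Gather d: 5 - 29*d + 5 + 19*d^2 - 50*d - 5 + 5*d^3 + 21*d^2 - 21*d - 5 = 5*d^3 + 40*d^2 - 100*d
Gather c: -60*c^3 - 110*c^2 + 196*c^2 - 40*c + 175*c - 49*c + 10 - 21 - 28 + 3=-60*c^3 + 86*c^2 + 86*c - 36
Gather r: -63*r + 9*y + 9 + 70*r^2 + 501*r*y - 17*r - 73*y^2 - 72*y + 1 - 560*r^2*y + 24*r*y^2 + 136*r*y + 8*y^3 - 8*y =r^2*(70 - 560*y) + r*(24*y^2 + 637*y - 80) + 8*y^3 - 73*y^2 - 71*y + 10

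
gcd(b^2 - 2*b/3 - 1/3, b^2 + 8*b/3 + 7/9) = b + 1/3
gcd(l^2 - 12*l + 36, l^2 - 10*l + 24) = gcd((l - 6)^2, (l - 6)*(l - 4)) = l - 6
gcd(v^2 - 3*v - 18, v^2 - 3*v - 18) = v^2 - 3*v - 18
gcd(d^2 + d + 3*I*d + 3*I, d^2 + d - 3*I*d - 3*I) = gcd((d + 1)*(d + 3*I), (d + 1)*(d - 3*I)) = d + 1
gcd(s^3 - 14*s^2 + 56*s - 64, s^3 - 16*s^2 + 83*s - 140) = s - 4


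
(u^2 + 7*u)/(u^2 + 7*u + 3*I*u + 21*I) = u/(u + 3*I)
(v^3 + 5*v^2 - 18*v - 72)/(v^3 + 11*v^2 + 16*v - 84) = (v^2 - v - 12)/(v^2 + 5*v - 14)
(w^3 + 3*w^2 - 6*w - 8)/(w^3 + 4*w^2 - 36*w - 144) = (w^2 - w - 2)/(w^2 - 36)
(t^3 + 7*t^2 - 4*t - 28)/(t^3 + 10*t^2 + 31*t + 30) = (t^2 + 5*t - 14)/(t^2 + 8*t + 15)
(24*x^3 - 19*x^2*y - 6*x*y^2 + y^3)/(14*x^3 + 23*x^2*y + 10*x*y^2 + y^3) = (24*x^3 - 19*x^2*y - 6*x*y^2 + y^3)/(14*x^3 + 23*x^2*y + 10*x*y^2 + y^3)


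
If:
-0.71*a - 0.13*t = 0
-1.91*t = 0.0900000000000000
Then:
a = 0.01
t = -0.05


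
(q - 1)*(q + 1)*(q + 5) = q^3 + 5*q^2 - q - 5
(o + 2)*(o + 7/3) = o^2 + 13*o/3 + 14/3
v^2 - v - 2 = (v - 2)*(v + 1)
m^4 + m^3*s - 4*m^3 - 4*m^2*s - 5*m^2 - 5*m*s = m*(m - 5)*(m + 1)*(m + s)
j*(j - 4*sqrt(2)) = j^2 - 4*sqrt(2)*j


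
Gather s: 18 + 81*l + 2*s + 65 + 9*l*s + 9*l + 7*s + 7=90*l + s*(9*l + 9) + 90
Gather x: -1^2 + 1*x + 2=x + 1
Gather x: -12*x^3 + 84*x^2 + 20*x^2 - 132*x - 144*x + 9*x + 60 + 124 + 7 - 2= -12*x^3 + 104*x^2 - 267*x + 189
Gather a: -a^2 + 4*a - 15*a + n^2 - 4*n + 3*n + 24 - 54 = -a^2 - 11*a + n^2 - n - 30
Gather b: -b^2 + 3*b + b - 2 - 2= -b^2 + 4*b - 4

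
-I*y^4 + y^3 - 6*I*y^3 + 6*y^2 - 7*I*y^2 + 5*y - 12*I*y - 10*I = (y + 5)*(y - I)*(y + 2*I)*(-I*y - I)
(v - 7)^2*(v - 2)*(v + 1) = v^4 - 15*v^3 + 61*v^2 - 21*v - 98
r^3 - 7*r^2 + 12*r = r*(r - 4)*(r - 3)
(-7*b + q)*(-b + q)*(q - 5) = 7*b^2*q - 35*b^2 - 8*b*q^2 + 40*b*q + q^3 - 5*q^2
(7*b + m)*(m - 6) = 7*b*m - 42*b + m^2 - 6*m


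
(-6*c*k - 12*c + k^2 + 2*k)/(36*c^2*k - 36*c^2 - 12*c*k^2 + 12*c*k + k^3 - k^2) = (-k - 2)/(6*c*k - 6*c - k^2 + k)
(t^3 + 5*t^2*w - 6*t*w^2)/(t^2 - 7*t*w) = (t^2 + 5*t*w - 6*w^2)/(t - 7*w)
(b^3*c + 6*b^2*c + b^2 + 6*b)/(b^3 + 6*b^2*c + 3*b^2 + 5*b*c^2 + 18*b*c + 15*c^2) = b*(b^2*c + 6*b*c + b + 6)/(b^3 + 6*b^2*c + 3*b^2 + 5*b*c^2 + 18*b*c + 15*c^2)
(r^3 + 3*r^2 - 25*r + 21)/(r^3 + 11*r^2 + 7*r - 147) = (r - 1)/(r + 7)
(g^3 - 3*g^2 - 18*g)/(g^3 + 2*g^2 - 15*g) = (g^2 - 3*g - 18)/(g^2 + 2*g - 15)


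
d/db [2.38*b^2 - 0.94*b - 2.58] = 4.76*b - 0.94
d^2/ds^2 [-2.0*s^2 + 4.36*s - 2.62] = -4.00000000000000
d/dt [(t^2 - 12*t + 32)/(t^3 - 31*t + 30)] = (2*(t - 6)*(t^3 - 31*t + 30) - (3*t^2 - 31)*(t^2 - 12*t + 32))/(t^3 - 31*t + 30)^2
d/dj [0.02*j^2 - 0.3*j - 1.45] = 0.04*j - 0.3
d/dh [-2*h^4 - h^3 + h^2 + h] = -8*h^3 - 3*h^2 + 2*h + 1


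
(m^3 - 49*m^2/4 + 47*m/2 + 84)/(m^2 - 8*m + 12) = (m^2 - 25*m/4 - 14)/(m - 2)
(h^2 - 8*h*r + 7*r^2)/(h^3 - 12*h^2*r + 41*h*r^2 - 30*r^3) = (h - 7*r)/(h^2 - 11*h*r + 30*r^2)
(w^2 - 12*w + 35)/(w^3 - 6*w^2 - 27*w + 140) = (w - 5)/(w^2 + w - 20)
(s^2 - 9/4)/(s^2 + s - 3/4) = (2*s - 3)/(2*s - 1)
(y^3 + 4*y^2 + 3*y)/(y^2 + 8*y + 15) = y*(y + 1)/(y + 5)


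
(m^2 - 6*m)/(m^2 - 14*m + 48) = m/(m - 8)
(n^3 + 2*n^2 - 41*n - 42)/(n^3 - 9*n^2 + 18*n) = (n^2 + 8*n + 7)/(n*(n - 3))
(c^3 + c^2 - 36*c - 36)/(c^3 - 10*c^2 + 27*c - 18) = (c^2 + 7*c + 6)/(c^2 - 4*c + 3)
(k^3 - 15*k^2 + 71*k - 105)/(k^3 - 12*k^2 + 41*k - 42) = (k - 5)/(k - 2)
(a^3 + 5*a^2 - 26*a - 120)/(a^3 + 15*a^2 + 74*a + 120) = (a - 5)/(a + 5)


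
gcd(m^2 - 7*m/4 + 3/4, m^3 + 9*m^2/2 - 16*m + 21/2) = m - 1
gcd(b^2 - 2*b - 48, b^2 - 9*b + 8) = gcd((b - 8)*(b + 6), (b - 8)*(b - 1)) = b - 8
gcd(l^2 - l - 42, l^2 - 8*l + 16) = 1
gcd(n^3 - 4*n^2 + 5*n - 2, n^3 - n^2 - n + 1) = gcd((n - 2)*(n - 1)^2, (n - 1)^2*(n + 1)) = n^2 - 2*n + 1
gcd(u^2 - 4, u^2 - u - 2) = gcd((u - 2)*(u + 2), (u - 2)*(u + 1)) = u - 2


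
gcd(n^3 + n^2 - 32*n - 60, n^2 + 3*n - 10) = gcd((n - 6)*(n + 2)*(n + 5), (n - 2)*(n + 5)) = n + 5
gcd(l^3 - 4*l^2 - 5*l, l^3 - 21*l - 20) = l^2 - 4*l - 5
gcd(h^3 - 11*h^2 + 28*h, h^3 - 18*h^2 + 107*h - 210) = h - 7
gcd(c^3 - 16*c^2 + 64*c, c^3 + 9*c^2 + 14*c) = c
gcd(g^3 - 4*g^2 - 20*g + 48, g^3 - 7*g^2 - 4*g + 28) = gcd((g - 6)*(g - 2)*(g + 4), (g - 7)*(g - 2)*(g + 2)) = g - 2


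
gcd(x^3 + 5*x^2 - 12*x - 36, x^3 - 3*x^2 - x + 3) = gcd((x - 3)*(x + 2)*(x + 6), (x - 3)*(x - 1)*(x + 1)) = x - 3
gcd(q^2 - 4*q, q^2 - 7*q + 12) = q - 4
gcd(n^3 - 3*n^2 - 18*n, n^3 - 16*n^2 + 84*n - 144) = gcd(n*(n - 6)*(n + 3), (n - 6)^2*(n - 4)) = n - 6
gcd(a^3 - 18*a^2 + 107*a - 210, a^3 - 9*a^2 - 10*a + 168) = a^2 - 13*a + 42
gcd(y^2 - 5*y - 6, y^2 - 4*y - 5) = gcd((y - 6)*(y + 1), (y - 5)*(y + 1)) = y + 1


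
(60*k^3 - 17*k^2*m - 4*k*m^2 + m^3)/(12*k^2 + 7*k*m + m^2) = (15*k^2 - 8*k*m + m^2)/(3*k + m)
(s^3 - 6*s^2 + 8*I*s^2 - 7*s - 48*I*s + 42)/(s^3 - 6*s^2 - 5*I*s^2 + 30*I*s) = (s^2 + 8*I*s - 7)/(s*(s - 5*I))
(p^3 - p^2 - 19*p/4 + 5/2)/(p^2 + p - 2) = (p^2 - 3*p + 5/4)/(p - 1)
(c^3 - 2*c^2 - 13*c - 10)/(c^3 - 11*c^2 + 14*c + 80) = (c + 1)/(c - 8)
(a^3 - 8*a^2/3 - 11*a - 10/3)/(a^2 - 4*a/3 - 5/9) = 3*(a^2 - 3*a - 10)/(3*a - 5)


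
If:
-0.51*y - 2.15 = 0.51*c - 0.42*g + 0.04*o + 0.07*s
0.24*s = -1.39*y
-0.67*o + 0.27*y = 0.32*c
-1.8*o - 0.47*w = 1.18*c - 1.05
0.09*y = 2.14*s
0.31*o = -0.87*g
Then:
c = -5.13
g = -0.87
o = 2.45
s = 0.00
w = 5.73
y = 0.00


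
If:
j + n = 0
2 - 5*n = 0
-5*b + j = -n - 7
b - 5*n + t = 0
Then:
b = 7/5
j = -2/5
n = 2/5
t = 3/5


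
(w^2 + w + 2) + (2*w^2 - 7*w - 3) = 3*w^2 - 6*w - 1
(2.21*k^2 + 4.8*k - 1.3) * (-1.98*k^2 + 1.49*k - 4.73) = -4.3758*k^4 - 6.2111*k^3 - 0.727300000000001*k^2 - 24.641*k + 6.149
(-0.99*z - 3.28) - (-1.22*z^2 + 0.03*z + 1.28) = 1.22*z^2 - 1.02*z - 4.56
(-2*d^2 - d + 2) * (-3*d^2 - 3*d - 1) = 6*d^4 + 9*d^3 - d^2 - 5*d - 2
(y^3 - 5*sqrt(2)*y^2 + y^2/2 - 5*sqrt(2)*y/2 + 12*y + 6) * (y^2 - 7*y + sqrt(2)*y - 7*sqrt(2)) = y^5 - 13*y^4/2 - 4*sqrt(2)*y^4 - 3*y^3/2 + 26*sqrt(2)*y^3 - 13*y^2 + 26*sqrt(2)*y^2 - 78*sqrt(2)*y - 7*y - 42*sqrt(2)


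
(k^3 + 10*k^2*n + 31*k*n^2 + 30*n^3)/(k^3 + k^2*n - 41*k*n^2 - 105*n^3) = (k + 2*n)/(k - 7*n)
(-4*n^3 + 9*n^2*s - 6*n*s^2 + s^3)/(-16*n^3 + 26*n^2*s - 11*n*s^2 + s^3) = (4*n^2 - 5*n*s + s^2)/(16*n^2 - 10*n*s + s^2)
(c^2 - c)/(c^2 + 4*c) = (c - 1)/(c + 4)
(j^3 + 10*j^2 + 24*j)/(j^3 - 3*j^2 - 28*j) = (j + 6)/(j - 7)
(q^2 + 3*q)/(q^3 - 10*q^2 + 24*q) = (q + 3)/(q^2 - 10*q + 24)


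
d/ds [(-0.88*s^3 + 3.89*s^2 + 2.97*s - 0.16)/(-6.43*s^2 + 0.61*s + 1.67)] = (5.6584*s^4 - 1.0736*s^3 + 17.0612*s^2 + 10.935*s + 5.0575)/(41.3449*s^4 - 7.8446*s^3 - 21.1041*s^2 + 2.0374*s + 2.7889)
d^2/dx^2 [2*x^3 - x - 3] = 12*x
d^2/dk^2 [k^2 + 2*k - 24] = 2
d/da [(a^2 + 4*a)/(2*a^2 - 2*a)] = -5/(2*a^2 - 4*a + 2)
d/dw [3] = 0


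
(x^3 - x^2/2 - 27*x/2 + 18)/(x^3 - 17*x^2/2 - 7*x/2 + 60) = (2*x^2 + 5*x - 12)/(2*x^2 - 11*x - 40)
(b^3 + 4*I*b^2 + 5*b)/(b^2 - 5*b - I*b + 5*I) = b*(b + 5*I)/(b - 5)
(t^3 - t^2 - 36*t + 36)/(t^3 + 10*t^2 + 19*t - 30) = (t - 6)/(t + 5)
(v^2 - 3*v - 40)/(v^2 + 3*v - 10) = (v - 8)/(v - 2)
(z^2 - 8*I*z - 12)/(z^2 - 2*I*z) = (z - 6*I)/z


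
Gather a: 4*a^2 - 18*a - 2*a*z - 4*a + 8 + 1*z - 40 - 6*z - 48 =4*a^2 + a*(-2*z - 22) - 5*z - 80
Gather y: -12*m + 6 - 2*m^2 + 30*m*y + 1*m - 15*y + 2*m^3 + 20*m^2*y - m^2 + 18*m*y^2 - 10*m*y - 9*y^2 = 2*m^3 - 3*m^2 - 11*m + y^2*(18*m - 9) + y*(20*m^2 + 20*m - 15) + 6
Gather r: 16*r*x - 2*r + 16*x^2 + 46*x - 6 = r*(16*x - 2) + 16*x^2 + 46*x - 6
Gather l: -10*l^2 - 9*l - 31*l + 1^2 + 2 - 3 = -10*l^2 - 40*l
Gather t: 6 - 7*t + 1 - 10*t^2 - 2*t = -10*t^2 - 9*t + 7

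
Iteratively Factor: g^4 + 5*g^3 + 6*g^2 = (g + 3)*(g^3 + 2*g^2) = g*(g + 3)*(g^2 + 2*g) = g*(g + 2)*(g + 3)*(g)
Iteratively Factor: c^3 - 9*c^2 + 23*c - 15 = (c - 5)*(c^2 - 4*c + 3) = (c - 5)*(c - 3)*(c - 1)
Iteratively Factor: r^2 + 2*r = (r + 2)*(r)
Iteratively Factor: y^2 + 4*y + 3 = (y + 1)*(y + 3)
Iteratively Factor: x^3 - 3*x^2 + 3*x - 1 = (x - 1)*(x^2 - 2*x + 1) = (x - 1)^2*(x - 1)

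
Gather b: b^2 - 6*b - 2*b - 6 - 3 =b^2 - 8*b - 9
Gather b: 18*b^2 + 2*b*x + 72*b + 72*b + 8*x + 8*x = 18*b^2 + b*(2*x + 144) + 16*x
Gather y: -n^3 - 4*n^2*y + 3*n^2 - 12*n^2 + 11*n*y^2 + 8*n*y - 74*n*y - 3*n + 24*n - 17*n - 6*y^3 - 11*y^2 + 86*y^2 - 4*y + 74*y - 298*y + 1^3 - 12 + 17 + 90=-n^3 - 9*n^2 + 4*n - 6*y^3 + y^2*(11*n + 75) + y*(-4*n^2 - 66*n - 228) + 96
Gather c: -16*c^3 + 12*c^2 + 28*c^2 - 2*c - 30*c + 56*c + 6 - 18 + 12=-16*c^3 + 40*c^2 + 24*c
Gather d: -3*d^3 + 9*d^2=-3*d^3 + 9*d^2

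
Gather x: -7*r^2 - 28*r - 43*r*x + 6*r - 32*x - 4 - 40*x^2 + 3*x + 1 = -7*r^2 - 22*r - 40*x^2 + x*(-43*r - 29) - 3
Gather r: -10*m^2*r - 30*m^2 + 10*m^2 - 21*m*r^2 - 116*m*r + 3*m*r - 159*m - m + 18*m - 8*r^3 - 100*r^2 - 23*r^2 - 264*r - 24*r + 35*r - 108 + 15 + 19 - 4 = -20*m^2 - 142*m - 8*r^3 + r^2*(-21*m - 123) + r*(-10*m^2 - 113*m - 253) - 78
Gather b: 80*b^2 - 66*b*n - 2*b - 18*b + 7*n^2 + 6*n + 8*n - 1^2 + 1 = 80*b^2 + b*(-66*n - 20) + 7*n^2 + 14*n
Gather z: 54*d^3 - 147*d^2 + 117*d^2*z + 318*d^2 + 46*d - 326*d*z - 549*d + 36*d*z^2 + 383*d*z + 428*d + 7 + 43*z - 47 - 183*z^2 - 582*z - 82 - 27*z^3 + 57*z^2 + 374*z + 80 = 54*d^3 + 171*d^2 - 75*d - 27*z^3 + z^2*(36*d - 126) + z*(117*d^2 + 57*d - 165) - 42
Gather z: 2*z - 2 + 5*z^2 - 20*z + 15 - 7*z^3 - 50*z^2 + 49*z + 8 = -7*z^3 - 45*z^2 + 31*z + 21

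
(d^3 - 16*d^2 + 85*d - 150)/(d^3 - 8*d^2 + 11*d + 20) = (d^2 - 11*d + 30)/(d^2 - 3*d - 4)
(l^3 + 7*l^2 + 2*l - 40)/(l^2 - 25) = (l^2 + 2*l - 8)/(l - 5)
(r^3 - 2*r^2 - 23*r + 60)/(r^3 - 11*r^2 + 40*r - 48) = (r + 5)/(r - 4)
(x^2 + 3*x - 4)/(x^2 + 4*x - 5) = (x + 4)/(x + 5)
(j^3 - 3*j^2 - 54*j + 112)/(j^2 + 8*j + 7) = (j^2 - 10*j + 16)/(j + 1)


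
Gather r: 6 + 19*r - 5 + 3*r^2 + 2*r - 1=3*r^2 + 21*r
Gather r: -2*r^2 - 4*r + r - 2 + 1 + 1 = -2*r^2 - 3*r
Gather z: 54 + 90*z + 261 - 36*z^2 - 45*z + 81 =-36*z^2 + 45*z + 396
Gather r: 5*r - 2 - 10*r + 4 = 2 - 5*r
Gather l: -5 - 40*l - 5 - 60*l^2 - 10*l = -60*l^2 - 50*l - 10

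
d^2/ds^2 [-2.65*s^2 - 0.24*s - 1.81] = -5.30000000000000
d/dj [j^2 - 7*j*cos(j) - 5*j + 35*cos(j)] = 7*j*sin(j) + 2*j - 35*sin(j) - 7*cos(j) - 5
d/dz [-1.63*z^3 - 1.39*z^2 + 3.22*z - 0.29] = -4.89*z^2 - 2.78*z + 3.22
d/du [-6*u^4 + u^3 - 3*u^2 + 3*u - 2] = -24*u^3 + 3*u^2 - 6*u + 3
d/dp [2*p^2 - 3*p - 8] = 4*p - 3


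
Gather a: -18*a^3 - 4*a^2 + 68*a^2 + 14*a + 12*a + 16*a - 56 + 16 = -18*a^3 + 64*a^2 + 42*a - 40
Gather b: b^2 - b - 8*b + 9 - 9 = b^2 - 9*b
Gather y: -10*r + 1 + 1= 2 - 10*r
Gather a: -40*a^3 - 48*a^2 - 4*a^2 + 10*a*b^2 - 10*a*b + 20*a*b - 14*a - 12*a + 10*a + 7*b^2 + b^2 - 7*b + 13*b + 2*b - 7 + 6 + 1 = -40*a^3 - 52*a^2 + a*(10*b^2 + 10*b - 16) + 8*b^2 + 8*b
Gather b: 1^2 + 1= 2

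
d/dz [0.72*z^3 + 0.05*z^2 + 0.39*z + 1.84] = 2.16*z^2 + 0.1*z + 0.39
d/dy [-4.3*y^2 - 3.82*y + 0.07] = -8.6*y - 3.82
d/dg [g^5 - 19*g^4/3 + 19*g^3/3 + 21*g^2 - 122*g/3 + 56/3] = 5*g^4 - 76*g^3/3 + 19*g^2 + 42*g - 122/3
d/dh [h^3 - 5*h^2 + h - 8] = 3*h^2 - 10*h + 1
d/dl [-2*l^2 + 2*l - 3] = 2 - 4*l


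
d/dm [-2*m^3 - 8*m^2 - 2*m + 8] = -6*m^2 - 16*m - 2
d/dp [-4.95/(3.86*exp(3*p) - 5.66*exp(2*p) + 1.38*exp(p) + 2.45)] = (57.321*exp(2*p) - 56.034*exp(p) + 6.831)*exp(p)/(3.86*exp(3*p) - 5.66*exp(2*p) + 1.38*exp(p) + 2.45)^2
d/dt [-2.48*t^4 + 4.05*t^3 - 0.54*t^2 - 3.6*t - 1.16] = -9.92*t^3 + 12.15*t^2 - 1.08*t - 3.6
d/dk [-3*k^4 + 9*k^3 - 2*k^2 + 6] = k*(-12*k^2 + 27*k - 4)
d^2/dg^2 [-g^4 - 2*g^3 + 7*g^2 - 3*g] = -12*g^2 - 12*g + 14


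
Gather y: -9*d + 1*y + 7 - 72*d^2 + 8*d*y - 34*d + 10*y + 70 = -72*d^2 - 43*d + y*(8*d + 11) + 77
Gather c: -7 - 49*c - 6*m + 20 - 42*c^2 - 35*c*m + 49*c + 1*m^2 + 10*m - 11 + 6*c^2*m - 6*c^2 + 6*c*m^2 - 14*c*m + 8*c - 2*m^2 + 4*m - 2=c^2*(6*m - 48) + c*(6*m^2 - 49*m + 8) - m^2 + 8*m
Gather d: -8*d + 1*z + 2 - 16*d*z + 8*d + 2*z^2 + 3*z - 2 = -16*d*z + 2*z^2 + 4*z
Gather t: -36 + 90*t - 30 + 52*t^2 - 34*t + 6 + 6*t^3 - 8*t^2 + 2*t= 6*t^3 + 44*t^2 + 58*t - 60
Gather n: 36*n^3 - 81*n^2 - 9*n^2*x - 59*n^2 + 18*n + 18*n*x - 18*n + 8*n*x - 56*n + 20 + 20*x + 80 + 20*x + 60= 36*n^3 + n^2*(-9*x - 140) + n*(26*x - 56) + 40*x + 160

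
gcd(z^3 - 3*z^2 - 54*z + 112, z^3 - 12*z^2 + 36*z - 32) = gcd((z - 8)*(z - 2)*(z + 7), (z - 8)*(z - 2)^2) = z^2 - 10*z + 16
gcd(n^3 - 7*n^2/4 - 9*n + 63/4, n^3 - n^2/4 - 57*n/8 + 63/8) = n^2 + 5*n/4 - 21/4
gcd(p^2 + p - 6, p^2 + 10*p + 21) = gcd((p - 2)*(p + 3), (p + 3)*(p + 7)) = p + 3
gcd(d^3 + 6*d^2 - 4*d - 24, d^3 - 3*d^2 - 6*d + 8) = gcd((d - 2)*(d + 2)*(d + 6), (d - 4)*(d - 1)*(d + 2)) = d + 2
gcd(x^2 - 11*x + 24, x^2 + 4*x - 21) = x - 3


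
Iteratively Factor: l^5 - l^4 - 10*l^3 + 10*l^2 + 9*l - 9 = (l + 1)*(l^4 - 2*l^3 - 8*l^2 + 18*l - 9) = (l - 1)*(l + 1)*(l^3 - l^2 - 9*l + 9) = (l - 1)*(l + 1)*(l + 3)*(l^2 - 4*l + 3) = (l - 3)*(l - 1)*(l + 1)*(l + 3)*(l - 1)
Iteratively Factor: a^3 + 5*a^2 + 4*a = (a)*(a^2 + 5*a + 4) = a*(a + 1)*(a + 4)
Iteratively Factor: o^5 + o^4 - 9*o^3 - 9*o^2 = (o)*(o^4 + o^3 - 9*o^2 - 9*o) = o*(o + 1)*(o^3 - 9*o) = o^2*(o + 1)*(o^2 - 9) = o^2*(o + 1)*(o + 3)*(o - 3)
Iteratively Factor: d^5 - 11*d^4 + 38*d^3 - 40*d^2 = (d)*(d^4 - 11*d^3 + 38*d^2 - 40*d) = d*(d - 5)*(d^3 - 6*d^2 + 8*d) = d*(d - 5)*(d - 4)*(d^2 - 2*d) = d^2*(d - 5)*(d - 4)*(d - 2)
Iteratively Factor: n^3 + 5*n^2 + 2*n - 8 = (n + 4)*(n^2 + n - 2) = (n - 1)*(n + 4)*(n + 2)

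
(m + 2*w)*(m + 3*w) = m^2 + 5*m*w + 6*w^2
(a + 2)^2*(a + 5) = a^3 + 9*a^2 + 24*a + 20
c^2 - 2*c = c*(c - 2)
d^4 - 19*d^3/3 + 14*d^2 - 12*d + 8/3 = (d - 2)^3*(d - 1/3)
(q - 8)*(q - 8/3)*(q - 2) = q^3 - 38*q^2/3 + 128*q/3 - 128/3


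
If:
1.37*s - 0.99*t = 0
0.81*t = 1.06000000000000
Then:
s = 0.95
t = 1.31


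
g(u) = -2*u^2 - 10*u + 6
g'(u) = -4*u - 10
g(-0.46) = 10.18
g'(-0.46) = -8.16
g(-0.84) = 12.99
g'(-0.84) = -6.64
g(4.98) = -93.40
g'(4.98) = -29.92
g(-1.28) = 15.52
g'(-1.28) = -4.88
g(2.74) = -36.42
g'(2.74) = -20.96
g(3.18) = -46.02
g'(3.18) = -22.72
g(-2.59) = 18.48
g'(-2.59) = 0.36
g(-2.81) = 18.31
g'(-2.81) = 1.24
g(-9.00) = -66.00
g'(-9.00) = 26.00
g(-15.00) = -294.00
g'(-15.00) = 50.00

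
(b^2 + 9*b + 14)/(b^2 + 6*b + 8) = (b + 7)/(b + 4)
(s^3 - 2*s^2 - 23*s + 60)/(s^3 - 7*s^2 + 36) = (s^2 + s - 20)/(s^2 - 4*s - 12)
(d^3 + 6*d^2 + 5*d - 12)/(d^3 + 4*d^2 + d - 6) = (d + 4)/(d + 2)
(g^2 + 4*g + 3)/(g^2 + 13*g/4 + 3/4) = 4*(g + 1)/(4*g + 1)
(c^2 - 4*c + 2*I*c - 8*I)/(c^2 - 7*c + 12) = (c + 2*I)/(c - 3)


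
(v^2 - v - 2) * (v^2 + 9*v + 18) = v^4 + 8*v^3 + 7*v^2 - 36*v - 36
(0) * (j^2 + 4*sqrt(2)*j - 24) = 0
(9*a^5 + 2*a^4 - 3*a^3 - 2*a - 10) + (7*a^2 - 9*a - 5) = 9*a^5 + 2*a^4 - 3*a^3 + 7*a^2 - 11*a - 15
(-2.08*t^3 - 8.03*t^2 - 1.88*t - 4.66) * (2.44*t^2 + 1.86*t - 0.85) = -5.0752*t^5 - 23.462*t^4 - 17.755*t^3 - 8.0417*t^2 - 7.0696*t + 3.961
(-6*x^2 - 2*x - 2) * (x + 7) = -6*x^3 - 44*x^2 - 16*x - 14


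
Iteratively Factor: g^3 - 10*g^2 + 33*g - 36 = (g - 4)*(g^2 - 6*g + 9) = (g - 4)*(g - 3)*(g - 3)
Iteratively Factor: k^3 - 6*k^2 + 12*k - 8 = (k - 2)*(k^2 - 4*k + 4) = (k - 2)^2*(k - 2)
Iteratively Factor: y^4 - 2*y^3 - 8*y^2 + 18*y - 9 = (y + 3)*(y^3 - 5*y^2 + 7*y - 3) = (y - 1)*(y + 3)*(y^2 - 4*y + 3) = (y - 1)^2*(y + 3)*(y - 3)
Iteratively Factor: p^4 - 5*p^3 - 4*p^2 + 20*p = (p - 2)*(p^3 - 3*p^2 - 10*p) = (p - 5)*(p - 2)*(p^2 + 2*p) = (p - 5)*(p - 2)*(p + 2)*(p)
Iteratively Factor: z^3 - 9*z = (z - 3)*(z^2 + 3*z) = (z - 3)*(z + 3)*(z)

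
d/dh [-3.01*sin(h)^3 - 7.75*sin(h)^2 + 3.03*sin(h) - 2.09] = (-9.03*sin(h)^2 - 15.5*sin(h) + 3.03)*cos(h)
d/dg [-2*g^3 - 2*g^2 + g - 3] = -6*g^2 - 4*g + 1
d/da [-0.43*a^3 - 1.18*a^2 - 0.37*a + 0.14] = -1.29*a^2 - 2.36*a - 0.37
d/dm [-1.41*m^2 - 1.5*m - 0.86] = -2.82*m - 1.5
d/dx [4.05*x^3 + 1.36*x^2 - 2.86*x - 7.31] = 12.15*x^2 + 2.72*x - 2.86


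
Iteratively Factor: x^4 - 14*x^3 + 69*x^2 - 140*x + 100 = (x - 5)*(x^3 - 9*x^2 + 24*x - 20) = (x - 5)*(x - 2)*(x^2 - 7*x + 10) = (x - 5)^2*(x - 2)*(x - 2)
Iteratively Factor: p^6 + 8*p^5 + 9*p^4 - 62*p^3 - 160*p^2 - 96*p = (p + 4)*(p^5 + 4*p^4 - 7*p^3 - 34*p^2 - 24*p) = (p + 1)*(p + 4)*(p^4 + 3*p^3 - 10*p^2 - 24*p) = (p - 3)*(p + 1)*(p + 4)*(p^3 + 6*p^2 + 8*p) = p*(p - 3)*(p + 1)*(p + 4)*(p^2 + 6*p + 8) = p*(p - 3)*(p + 1)*(p + 2)*(p + 4)*(p + 4)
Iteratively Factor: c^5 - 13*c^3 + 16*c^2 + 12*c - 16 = (c - 1)*(c^4 + c^3 - 12*c^2 + 4*c + 16) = (c - 1)*(c + 4)*(c^3 - 3*c^2 + 4) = (c - 2)*(c - 1)*(c + 4)*(c^2 - c - 2) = (c - 2)^2*(c - 1)*(c + 4)*(c + 1)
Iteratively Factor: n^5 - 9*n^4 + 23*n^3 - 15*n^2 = (n - 5)*(n^4 - 4*n^3 + 3*n^2) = (n - 5)*(n - 1)*(n^3 - 3*n^2) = (n - 5)*(n - 3)*(n - 1)*(n^2) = n*(n - 5)*(n - 3)*(n - 1)*(n)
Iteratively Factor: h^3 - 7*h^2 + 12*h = (h - 3)*(h^2 - 4*h) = (h - 4)*(h - 3)*(h)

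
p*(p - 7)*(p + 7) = p^3 - 49*p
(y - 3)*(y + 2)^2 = y^3 + y^2 - 8*y - 12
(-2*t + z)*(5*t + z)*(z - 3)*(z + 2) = -10*t^2*z^2 + 10*t^2*z + 60*t^2 + 3*t*z^3 - 3*t*z^2 - 18*t*z + z^4 - z^3 - 6*z^2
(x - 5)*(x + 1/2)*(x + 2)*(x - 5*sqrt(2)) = x^4 - 5*sqrt(2)*x^3 - 5*x^3/2 - 23*x^2/2 + 25*sqrt(2)*x^2/2 - 5*x + 115*sqrt(2)*x/2 + 25*sqrt(2)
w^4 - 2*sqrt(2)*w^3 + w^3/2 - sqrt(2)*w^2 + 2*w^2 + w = w*(w + 1/2)*(w - sqrt(2))^2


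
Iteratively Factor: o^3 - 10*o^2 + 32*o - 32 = (o - 4)*(o^2 - 6*o + 8) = (o - 4)^2*(o - 2)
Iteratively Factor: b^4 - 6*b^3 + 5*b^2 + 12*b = (b - 4)*(b^3 - 2*b^2 - 3*b) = b*(b - 4)*(b^2 - 2*b - 3) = b*(b - 4)*(b - 3)*(b + 1)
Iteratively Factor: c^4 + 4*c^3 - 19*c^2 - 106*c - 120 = (c + 2)*(c^3 + 2*c^2 - 23*c - 60) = (c + 2)*(c + 3)*(c^2 - c - 20) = (c - 5)*(c + 2)*(c + 3)*(c + 4)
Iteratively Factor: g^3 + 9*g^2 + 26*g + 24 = (g + 4)*(g^2 + 5*g + 6) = (g + 3)*(g + 4)*(g + 2)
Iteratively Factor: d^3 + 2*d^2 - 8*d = (d - 2)*(d^2 + 4*d) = d*(d - 2)*(d + 4)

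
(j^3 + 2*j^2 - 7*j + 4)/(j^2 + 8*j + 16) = (j^2 - 2*j + 1)/(j + 4)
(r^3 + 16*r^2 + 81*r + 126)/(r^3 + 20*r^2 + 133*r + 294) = (r + 3)/(r + 7)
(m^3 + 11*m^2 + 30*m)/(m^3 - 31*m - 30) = m*(m + 6)/(m^2 - 5*m - 6)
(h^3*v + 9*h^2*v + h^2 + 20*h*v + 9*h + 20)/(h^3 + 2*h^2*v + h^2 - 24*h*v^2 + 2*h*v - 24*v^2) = (h^3*v + 9*h^2*v + h^2 + 20*h*v + 9*h + 20)/(h^3 + 2*h^2*v + h^2 - 24*h*v^2 + 2*h*v - 24*v^2)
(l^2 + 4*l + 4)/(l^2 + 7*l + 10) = (l + 2)/(l + 5)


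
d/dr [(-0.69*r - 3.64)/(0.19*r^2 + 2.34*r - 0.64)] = (0.1311*r^2 + 1.3832*r + 8.9592)/(0.0361*r^4 + 0.8892*r^3 + 5.2324*r^2 - 2.9952*r + 0.4096)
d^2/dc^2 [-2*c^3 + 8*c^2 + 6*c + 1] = 16 - 12*c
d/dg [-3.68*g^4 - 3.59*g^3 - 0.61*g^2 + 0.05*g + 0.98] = -14.72*g^3 - 10.77*g^2 - 1.22*g + 0.05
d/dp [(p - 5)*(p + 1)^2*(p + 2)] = 4*p^3 - 3*p^2 - 30*p - 23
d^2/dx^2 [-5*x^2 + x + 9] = -10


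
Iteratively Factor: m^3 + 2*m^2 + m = (m)*(m^2 + 2*m + 1) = m*(m + 1)*(m + 1)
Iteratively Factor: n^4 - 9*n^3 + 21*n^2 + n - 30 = (n + 1)*(n^3 - 10*n^2 + 31*n - 30) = (n - 2)*(n + 1)*(n^2 - 8*n + 15) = (n - 3)*(n - 2)*(n + 1)*(n - 5)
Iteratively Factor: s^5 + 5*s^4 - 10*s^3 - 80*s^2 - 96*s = (s + 4)*(s^4 + s^3 - 14*s^2 - 24*s) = (s + 2)*(s + 4)*(s^3 - s^2 - 12*s) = (s + 2)*(s + 3)*(s + 4)*(s^2 - 4*s) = (s - 4)*(s + 2)*(s + 3)*(s + 4)*(s)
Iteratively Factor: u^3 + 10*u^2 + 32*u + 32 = (u + 4)*(u^2 + 6*u + 8) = (u + 2)*(u + 4)*(u + 4)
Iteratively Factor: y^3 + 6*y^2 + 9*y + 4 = (y + 1)*(y^2 + 5*y + 4) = (y + 1)^2*(y + 4)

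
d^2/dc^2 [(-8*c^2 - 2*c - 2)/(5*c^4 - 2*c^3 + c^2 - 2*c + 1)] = 4*(-300*c^8 - 30*c^7 - 166*c^6 - 117*c^5 + 195*c^4 + 25*c^3 + 15*c^2 + 3*c - 9)/(125*c^12 - 150*c^11 + 135*c^10 - 218*c^9 + 222*c^8 - 150*c^7 + 127*c^6 - 102*c^5 + 54*c^4 - 26*c^3 + 15*c^2 - 6*c + 1)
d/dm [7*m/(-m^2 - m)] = 7/(m + 1)^2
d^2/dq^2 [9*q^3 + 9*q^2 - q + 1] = 54*q + 18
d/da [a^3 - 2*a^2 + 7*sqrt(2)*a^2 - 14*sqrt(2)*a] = 3*a^2 - 4*a + 14*sqrt(2)*a - 14*sqrt(2)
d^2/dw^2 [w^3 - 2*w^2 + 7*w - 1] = 6*w - 4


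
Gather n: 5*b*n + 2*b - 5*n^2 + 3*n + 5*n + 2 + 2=2*b - 5*n^2 + n*(5*b + 8) + 4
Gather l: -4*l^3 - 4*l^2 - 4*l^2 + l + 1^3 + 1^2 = -4*l^3 - 8*l^2 + l + 2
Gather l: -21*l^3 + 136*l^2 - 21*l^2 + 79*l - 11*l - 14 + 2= -21*l^3 + 115*l^2 + 68*l - 12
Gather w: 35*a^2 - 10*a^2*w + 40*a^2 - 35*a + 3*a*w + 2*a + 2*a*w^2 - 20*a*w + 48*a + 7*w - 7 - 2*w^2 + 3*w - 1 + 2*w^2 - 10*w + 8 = 75*a^2 + 2*a*w^2 + 15*a + w*(-10*a^2 - 17*a)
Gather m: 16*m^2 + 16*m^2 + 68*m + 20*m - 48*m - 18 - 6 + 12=32*m^2 + 40*m - 12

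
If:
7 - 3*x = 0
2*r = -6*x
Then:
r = -7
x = 7/3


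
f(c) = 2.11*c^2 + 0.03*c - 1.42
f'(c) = 4.22*c + 0.03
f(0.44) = -1.00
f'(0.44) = 1.89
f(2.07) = 7.68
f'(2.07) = 8.77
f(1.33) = 2.35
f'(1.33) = 5.64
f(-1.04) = 0.83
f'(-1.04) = -4.36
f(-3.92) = 30.89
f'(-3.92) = -16.51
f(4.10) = 34.17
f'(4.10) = 17.33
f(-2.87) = 15.87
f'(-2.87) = -12.08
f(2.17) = 8.58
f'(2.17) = 9.19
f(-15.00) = 472.88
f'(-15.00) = -63.27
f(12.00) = 302.78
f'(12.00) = 50.67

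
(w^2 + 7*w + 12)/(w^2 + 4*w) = (w + 3)/w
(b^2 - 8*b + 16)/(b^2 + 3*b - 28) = (b - 4)/(b + 7)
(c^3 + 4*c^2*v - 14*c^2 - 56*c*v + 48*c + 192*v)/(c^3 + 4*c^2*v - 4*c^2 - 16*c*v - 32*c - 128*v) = (c - 6)/(c + 4)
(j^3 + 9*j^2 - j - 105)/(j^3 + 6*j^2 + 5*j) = (j^2 + 4*j - 21)/(j*(j + 1))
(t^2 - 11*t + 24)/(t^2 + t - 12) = (t - 8)/(t + 4)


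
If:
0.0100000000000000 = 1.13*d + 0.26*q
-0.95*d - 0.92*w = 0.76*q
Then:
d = 0.390977443609023*w + 0.0124223602484472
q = -1.69924812030075*w - 0.015527950310559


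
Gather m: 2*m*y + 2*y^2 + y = 2*m*y + 2*y^2 + y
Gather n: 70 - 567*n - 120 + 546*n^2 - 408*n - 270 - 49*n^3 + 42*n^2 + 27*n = -49*n^3 + 588*n^2 - 948*n - 320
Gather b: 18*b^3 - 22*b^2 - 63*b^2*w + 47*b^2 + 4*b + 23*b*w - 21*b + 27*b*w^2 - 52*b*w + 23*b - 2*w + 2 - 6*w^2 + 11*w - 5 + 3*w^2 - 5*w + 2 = 18*b^3 + b^2*(25 - 63*w) + b*(27*w^2 - 29*w + 6) - 3*w^2 + 4*w - 1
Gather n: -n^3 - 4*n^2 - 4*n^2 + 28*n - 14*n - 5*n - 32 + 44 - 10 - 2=-n^3 - 8*n^2 + 9*n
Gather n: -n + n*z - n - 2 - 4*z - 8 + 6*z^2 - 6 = n*(z - 2) + 6*z^2 - 4*z - 16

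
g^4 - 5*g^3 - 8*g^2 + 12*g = g*(g - 6)*(g - 1)*(g + 2)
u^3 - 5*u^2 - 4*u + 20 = (u - 5)*(u - 2)*(u + 2)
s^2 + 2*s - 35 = (s - 5)*(s + 7)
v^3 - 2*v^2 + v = v*(v - 1)^2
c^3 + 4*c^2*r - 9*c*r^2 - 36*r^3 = (c - 3*r)*(c + 3*r)*(c + 4*r)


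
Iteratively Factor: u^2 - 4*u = (u - 4)*(u)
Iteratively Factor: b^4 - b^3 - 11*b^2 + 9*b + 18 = (b - 3)*(b^3 + 2*b^2 - 5*b - 6) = (b - 3)*(b + 1)*(b^2 + b - 6) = (b - 3)*(b - 2)*(b + 1)*(b + 3)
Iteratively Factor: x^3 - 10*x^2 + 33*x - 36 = (x - 3)*(x^2 - 7*x + 12) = (x - 3)^2*(x - 4)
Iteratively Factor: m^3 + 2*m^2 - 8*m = (m - 2)*(m^2 + 4*m) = m*(m - 2)*(m + 4)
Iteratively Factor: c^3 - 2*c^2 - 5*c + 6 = (c + 2)*(c^2 - 4*c + 3) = (c - 1)*(c + 2)*(c - 3)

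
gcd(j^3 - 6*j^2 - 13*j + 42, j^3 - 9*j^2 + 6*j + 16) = j - 2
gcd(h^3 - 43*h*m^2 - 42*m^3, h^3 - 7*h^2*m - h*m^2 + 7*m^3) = h^2 - 6*h*m - 7*m^2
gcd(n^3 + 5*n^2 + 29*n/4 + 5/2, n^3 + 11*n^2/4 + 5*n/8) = n + 5/2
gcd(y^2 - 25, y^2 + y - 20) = y + 5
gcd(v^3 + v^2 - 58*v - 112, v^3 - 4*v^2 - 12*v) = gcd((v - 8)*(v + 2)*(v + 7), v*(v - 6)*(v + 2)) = v + 2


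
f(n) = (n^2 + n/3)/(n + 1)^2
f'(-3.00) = 0.58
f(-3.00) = 2.00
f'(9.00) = 0.02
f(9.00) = 0.84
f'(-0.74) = -51.21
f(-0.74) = 4.45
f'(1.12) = 0.23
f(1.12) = 0.36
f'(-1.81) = 5.05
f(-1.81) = 4.07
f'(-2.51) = 1.12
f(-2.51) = 2.40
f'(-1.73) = 6.55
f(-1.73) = 4.53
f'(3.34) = 0.07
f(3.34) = 0.65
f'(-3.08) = 0.53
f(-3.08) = 1.96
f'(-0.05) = 0.29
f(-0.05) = -0.02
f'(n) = (2*n + 1/3)/(n + 1)^2 - 2*(n^2 + n/3)/(n + 1)^3 = (5*n + 1)/(3*(n^3 + 3*n^2 + 3*n + 1))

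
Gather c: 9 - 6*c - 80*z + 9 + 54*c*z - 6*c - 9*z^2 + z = c*(54*z - 12) - 9*z^2 - 79*z + 18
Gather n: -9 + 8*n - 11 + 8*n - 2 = 16*n - 22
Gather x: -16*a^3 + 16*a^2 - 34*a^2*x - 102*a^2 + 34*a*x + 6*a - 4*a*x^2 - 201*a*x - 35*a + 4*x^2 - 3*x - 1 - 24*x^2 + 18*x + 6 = -16*a^3 - 86*a^2 - 29*a + x^2*(-4*a - 20) + x*(-34*a^2 - 167*a + 15) + 5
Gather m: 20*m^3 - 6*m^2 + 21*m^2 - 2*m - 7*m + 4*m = 20*m^3 + 15*m^2 - 5*m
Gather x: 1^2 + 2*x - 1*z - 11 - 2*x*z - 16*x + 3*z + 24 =x*(-2*z - 14) + 2*z + 14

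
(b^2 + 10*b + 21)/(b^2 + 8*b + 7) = (b + 3)/(b + 1)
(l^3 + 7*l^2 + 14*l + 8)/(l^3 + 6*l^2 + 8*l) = (l + 1)/l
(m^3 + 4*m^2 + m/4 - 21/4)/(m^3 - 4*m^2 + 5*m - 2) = (m^2 + 5*m + 21/4)/(m^2 - 3*m + 2)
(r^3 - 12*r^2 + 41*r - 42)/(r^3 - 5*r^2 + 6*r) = (r - 7)/r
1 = 1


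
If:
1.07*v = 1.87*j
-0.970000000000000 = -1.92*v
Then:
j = 0.29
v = 0.51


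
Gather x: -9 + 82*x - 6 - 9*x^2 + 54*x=-9*x^2 + 136*x - 15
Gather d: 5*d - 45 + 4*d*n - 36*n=d*(4*n + 5) - 36*n - 45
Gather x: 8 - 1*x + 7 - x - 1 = 14 - 2*x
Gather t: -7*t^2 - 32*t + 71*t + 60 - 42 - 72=-7*t^2 + 39*t - 54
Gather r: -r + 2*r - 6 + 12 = r + 6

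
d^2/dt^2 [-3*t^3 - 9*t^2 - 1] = -18*t - 18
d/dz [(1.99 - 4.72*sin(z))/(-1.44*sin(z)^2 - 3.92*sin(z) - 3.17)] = (-6.7968*sin(z)^2 + 5.7312*sin(z) + 22.7632)*cos(z)/(2.0736*sin(z)^4 + 11.2896*sin(z)^3 + 24.496*sin(z)^2 + 24.8528*sin(z) + 10.0489)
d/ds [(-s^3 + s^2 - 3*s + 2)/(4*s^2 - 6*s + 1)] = (-4*s^4 + 12*s^3 + 3*s^2 - 14*s + 9)/(16*s^4 - 48*s^3 + 44*s^2 - 12*s + 1)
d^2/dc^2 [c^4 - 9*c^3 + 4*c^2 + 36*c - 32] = 12*c^2 - 54*c + 8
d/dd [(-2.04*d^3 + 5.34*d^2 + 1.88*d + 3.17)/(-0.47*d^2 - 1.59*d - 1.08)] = (0.9588*d^4 + 6.4872*d^3 - 0.997400000000001*d^2 - 8.5546*d + 3.0099)/(0.2209*d^4 + 1.4946*d^3 + 3.5433*d^2 + 3.4344*d + 1.1664)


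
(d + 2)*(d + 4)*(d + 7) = d^3 + 13*d^2 + 50*d + 56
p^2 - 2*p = p*(p - 2)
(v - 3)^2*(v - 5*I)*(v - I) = v^4 - 6*v^3 - 6*I*v^3 + 4*v^2 + 36*I*v^2 + 30*v - 54*I*v - 45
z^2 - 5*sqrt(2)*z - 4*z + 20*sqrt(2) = (z - 4)*(z - 5*sqrt(2))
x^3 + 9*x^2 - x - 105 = (x - 3)*(x + 5)*(x + 7)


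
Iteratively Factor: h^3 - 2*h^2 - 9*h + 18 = (h - 3)*(h^2 + h - 6) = (h - 3)*(h + 3)*(h - 2)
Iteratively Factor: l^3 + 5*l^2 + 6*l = (l)*(l^2 + 5*l + 6) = l*(l + 2)*(l + 3)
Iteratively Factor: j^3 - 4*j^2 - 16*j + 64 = (j - 4)*(j^2 - 16) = (j - 4)^2*(j + 4)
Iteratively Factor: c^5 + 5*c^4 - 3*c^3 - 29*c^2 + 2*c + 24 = (c - 2)*(c^4 + 7*c^3 + 11*c^2 - 7*c - 12) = (c - 2)*(c + 1)*(c^3 + 6*c^2 + 5*c - 12) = (c - 2)*(c + 1)*(c + 3)*(c^2 + 3*c - 4) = (c - 2)*(c + 1)*(c + 3)*(c + 4)*(c - 1)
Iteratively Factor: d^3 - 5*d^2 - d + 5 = (d + 1)*(d^2 - 6*d + 5) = (d - 5)*(d + 1)*(d - 1)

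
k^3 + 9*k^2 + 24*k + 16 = (k + 1)*(k + 4)^2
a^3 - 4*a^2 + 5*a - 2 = (a - 2)*(a - 1)^2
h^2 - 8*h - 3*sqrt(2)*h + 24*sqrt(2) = (h - 8)*(h - 3*sqrt(2))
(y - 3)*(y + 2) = y^2 - y - 6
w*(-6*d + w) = -6*d*w + w^2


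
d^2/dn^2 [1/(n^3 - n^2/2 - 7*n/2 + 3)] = 4*((1 - 6*n)*(2*n^3 - n^2 - 7*n + 6) + (-6*n^2 + 2*n + 7)^2)/(2*n^3 - n^2 - 7*n + 6)^3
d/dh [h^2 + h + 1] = 2*h + 1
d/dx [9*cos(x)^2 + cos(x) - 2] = -(18*cos(x) + 1)*sin(x)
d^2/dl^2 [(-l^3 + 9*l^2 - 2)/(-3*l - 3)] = 2*(l^3 + 3*l^2 + 3*l - 7)/(3*(l^3 + 3*l^2 + 3*l + 1))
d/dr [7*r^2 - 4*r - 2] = 14*r - 4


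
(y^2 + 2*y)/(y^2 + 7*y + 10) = y/(y + 5)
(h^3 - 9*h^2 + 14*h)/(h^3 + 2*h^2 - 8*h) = (h - 7)/(h + 4)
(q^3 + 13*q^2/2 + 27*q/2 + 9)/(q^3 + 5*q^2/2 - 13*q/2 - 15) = (2*q + 3)/(2*q - 5)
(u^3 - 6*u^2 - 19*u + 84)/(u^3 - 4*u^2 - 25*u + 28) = (u - 3)/(u - 1)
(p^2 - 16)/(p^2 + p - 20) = (p + 4)/(p + 5)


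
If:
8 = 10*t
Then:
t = 4/5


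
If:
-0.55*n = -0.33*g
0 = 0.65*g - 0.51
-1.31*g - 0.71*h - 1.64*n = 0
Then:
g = 0.78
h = -2.54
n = 0.47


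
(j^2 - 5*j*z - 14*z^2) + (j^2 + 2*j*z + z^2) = 2*j^2 - 3*j*z - 13*z^2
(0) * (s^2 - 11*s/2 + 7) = 0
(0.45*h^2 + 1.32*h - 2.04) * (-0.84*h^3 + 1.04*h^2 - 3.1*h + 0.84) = -0.378*h^5 - 0.6408*h^4 + 1.6914*h^3 - 5.8356*h^2 + 7.4328*h - 1.7136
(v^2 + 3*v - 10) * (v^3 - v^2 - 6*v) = v^5 + 2*v^4 - 19*v^3 - 8*v^2 + 60*v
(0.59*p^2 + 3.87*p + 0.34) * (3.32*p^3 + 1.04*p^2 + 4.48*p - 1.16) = 1.9588*p^5 + 13.462*p^4 + 7.7968*p^3 + 17.0068*p^2 - 2.966*p - 0.3944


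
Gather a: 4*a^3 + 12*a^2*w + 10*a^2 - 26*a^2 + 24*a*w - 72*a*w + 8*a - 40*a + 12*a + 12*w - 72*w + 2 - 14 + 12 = 4*a^3 + a^2*(12*w - 16) + a*(-48*w - 20) - 60*w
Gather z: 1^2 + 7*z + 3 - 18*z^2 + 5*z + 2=-18*z^2 + 12*z + 6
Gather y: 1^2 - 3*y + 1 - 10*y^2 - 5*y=-10*y^2 - 8*y + 2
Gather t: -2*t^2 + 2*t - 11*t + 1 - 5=-2*t^2 - 9*t - 4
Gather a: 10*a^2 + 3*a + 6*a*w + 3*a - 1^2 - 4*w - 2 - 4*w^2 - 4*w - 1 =10*a^2 + a*(6*w + 6) - 4*w^2 - 8*w - 4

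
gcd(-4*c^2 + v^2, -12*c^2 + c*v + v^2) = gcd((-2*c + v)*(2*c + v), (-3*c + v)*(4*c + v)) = 1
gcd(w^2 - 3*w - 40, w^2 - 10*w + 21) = 1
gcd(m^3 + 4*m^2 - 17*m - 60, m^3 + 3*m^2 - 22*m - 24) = m - 4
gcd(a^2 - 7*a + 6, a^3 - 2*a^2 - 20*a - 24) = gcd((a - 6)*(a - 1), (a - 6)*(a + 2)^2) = a - 6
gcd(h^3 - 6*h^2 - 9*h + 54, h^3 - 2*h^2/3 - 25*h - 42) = h^2 - 3*h - 18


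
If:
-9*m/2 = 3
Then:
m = -2/3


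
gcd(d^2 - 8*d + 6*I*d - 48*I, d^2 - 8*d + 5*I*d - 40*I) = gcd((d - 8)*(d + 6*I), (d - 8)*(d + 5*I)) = d - 8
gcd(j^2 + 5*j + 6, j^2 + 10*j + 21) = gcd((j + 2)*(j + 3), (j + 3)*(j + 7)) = j + 3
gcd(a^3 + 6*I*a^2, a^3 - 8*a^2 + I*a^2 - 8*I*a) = a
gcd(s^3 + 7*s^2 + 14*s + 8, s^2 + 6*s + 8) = s^2 + 6*s + 8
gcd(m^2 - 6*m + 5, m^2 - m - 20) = m - 5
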